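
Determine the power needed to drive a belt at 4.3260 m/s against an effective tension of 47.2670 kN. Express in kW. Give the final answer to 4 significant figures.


P = Te * v = 47.2670 * 4.3260
P = 204.5 kW


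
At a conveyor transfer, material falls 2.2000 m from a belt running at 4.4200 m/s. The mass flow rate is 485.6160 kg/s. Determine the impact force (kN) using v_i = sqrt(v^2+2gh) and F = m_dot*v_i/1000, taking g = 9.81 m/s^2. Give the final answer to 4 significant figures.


v_i = sqrt(4.4200^2 + 2*9.81*2.2000) = 7.91836 m/s
F = 485.6160 * 7.91836 / 1000
F = 3.845 kN


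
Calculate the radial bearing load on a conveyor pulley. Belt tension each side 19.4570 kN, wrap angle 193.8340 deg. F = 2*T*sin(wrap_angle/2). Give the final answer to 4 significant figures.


F = 2 * 19.4570 * sin(193.8340/2 deg)
F = 38.63 kN


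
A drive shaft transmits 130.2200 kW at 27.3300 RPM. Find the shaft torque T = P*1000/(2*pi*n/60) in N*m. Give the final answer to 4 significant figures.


omega = 2*pi*27.3300/60 = 2.86199 rad/s
T = 130.2200*1000 / 2.86199
T = 45500 N*m


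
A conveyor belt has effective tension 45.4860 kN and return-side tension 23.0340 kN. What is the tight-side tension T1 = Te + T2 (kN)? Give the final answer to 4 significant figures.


T1 = Te + T2 = 45.4860 + 23.0340
T1 = 68.52 kN


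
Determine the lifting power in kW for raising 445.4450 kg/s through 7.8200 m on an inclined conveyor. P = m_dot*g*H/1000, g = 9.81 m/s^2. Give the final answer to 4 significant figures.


P = 445.4450 * 9.81 * 7.8200 / 1000
P = 34.17 kW


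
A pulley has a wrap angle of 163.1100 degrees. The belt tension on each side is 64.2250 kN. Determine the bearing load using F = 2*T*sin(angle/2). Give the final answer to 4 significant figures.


F = 2 * 64.2250 * sin(163.1100/2 deg)
F = 127.1 kN


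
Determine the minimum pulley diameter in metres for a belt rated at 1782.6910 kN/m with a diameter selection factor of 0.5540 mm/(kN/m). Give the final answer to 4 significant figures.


D = 1782.6910 * 0.5540 / 1000
D = 0.9876 m


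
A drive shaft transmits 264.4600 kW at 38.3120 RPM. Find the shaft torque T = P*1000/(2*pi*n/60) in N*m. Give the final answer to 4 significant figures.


omega = 2*pi*38.3120/60 = 4.01202 rad/s
T = 264.4600*1000 / 4.01202
T = 65920 N*m


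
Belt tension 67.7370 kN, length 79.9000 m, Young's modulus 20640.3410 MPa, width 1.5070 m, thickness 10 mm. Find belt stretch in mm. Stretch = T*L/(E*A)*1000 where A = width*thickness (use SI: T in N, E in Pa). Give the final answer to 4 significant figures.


A = 1.5070 * 0.01 = 0.01507 m^2
Stretch = 67.7370*1000 * 79.9000 / (20640.3410e6 * 0.01507) * 1000
Stretch = 17.40 mm


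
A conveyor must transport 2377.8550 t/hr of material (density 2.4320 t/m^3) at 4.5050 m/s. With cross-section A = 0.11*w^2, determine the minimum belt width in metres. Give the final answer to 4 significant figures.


A_req = 2377.8550 / (4.5050 * 2.4320 * 3600) = 0.0602871 m^2
w = sqrt(0.0602871 / 0.11)
w = 0.7403 m


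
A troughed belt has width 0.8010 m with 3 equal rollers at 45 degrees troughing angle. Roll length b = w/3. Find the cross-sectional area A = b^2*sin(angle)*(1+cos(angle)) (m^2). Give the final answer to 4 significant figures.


b = 0.8010/3 = 0.267 m
A = 0.267^2 * sin(45 deg) * (1 + cos(45 deg))
A = 0.08605 m^2


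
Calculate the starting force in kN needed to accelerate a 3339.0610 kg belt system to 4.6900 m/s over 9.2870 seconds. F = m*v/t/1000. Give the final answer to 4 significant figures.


F = 3339.0610 * 4.6900 / 9.2870 / 1000
F = 1.686 kN


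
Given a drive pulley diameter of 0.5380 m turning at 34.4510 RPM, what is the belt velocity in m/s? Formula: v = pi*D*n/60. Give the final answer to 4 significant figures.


v = pi * 0.5380 * 34.4510 / 60
v = 0.9705 m/s


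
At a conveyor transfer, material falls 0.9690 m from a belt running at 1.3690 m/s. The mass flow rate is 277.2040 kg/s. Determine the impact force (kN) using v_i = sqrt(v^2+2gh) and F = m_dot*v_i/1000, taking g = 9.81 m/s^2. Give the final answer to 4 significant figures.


v_i = sqrt(1.3690^2 + 2*9.81*0.9690) = 4.57011 m/s
F = 277.2040 * 4.57011 / 1000
F = 1.267 kN


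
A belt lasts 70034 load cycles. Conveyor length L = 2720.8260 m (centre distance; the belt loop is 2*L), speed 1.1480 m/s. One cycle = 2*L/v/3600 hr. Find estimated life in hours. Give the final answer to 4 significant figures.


cycle_time = 2 * 2720.8260 / 1.1480 / 3600 = 1.3167 hr
life = 70034 * 1.3167 = 92210 hours


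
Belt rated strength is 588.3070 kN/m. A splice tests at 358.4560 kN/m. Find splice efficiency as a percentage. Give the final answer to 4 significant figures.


Eff = 358.4560 / 588.3070 * 100
Eff = 60.93 %


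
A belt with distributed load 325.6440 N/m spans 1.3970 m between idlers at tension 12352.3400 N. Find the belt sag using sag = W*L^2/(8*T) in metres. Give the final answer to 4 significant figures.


sag = 325.6440 * 1.3970^2 / (8 * 12352.3400)
sag = 0.006431 m


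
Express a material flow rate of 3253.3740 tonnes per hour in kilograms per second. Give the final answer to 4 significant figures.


m_dot = 3253.3740 * 1000 / 3600
m_dot = 903.7 kg/s


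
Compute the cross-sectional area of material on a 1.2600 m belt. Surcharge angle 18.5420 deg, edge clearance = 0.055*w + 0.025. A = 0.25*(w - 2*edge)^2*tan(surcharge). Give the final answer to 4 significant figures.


edge = 0.055*1.2600 + 0.025 = 0.0943 m
ew = 1.2600 - 2*0.0943 = 1.0714 m
A = 0.25 * 1.0714^2 * tan(18.5420 deg)
A = 0.09625 m^2


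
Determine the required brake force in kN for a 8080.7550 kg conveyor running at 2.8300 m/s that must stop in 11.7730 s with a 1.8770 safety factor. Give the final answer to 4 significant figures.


F = 8080.7550 * 2.8300 / 11.7730 * 1.8770 / 1000
F = 3.646 kN


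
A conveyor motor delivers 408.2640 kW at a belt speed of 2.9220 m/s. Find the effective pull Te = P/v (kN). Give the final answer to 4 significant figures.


Te = P / v = 408.2640 / 2.9220
Te = 139.7 kN


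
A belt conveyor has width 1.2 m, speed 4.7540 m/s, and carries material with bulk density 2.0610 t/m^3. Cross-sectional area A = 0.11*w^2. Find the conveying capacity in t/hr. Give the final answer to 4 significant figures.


A = 0.11 * 1.2^2 = 0.1584 m^2
C = 0.1584 * 4.7540 * 2.0610 * 3600
C = 5587 t/hr


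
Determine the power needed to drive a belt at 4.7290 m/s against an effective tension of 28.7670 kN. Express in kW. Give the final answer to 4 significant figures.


P = Te * v = 28.7670 * 4.7290
P = 136.0 kW


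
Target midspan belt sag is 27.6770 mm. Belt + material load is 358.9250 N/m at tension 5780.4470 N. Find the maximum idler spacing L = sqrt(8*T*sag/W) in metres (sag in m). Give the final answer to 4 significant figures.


sag = 27.6770/1000 = 0.027677 m
L = sqrt(8 * 5780.4470 * 0.027677 / 358.9250)
L = 1.888 m


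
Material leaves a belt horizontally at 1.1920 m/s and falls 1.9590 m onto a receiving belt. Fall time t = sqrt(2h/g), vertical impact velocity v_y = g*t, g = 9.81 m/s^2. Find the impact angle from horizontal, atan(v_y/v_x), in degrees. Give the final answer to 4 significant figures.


t = sqrt(2*1.9590/9.81) = 0.631972 s
v_y = 9.81 * 0.631972 = 6.19965 m/s
angle = atan(6.19965 / 1.1920) = 79.12 deg


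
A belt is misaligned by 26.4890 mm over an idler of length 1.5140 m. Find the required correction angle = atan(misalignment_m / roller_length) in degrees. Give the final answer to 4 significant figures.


misalign_m = 26.4890 / 1000 = 0.026489 m
angle = atan(0.026489 / 1.5140)
angle = 1.002 deg


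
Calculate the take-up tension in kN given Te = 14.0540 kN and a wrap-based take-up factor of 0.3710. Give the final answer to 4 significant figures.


T_tu = 14.0540 * 0.3710
T_tu = 5.214 kN


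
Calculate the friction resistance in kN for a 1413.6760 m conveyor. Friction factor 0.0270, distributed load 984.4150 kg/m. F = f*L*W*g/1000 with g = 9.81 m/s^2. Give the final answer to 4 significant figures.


F = 0.0270 * 1413.6760 * 984.4150 * 9.81 / 1000
F = 368.6 kN


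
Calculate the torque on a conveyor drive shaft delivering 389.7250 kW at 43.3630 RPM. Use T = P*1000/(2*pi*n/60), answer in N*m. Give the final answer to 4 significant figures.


omega = 2*pi*43.3630/60 = 4.54096 rad/s
T = 389.7250*1000 / 4.54096
T = 85820 N*m


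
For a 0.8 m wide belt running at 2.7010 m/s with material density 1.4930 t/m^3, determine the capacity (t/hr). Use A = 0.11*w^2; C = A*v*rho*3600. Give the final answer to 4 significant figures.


A = 0.11 * 0.8^2 = 0.0704 m^2
C = 0.0704 * 2.7010 * 1.4930 * 3600
C = 1022 t/hr


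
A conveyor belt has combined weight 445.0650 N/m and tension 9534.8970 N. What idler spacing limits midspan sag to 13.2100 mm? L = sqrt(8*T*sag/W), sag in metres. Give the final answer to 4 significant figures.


sag = 13.2100/1000 = 0.013210 m
L = sqrt(8 * 9534.8970 * 0.013210 / 445.0650)
L = 1.505 m


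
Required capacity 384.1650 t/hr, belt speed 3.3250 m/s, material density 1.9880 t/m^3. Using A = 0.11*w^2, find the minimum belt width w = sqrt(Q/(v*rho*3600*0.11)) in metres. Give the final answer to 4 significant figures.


A_req = 384.1650 / (3.3250 * 1.9880 * 3600) = 0.0161439 m^2
w = sqrt(0.0161439 / 0.11)
w = 0.3831 m


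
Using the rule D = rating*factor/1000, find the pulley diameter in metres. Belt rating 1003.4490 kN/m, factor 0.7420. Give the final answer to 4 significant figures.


D = 1003.4490 * 0.7420 / 1000
D = 0.7446 m


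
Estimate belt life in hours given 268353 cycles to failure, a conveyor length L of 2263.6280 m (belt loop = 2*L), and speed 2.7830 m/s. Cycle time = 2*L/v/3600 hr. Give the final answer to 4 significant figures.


cycle_time = 2 * 2263.6280 / 2.7830 / 3600 = 0.451876 hr
life = 268353 * 0.451876 = 121300 hours


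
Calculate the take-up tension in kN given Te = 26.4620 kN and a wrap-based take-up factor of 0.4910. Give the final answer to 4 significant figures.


T_tu = 26.4620 * 0.4910
T_tu = 12.99 kN


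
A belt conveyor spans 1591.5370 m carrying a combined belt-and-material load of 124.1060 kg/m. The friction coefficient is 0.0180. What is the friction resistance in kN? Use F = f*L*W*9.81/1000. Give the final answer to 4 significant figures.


F = 0.0180 * 1591.5370 * 124.1060 * 9.81 / 1000
F = 34.88 kN


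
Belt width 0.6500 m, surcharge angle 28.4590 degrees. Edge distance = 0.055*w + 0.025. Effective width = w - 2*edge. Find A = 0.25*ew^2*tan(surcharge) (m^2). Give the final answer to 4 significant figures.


edge = 0.055*0.6500 + 0.025 = 0.06075 m
ew = 0.6500 - 2*0.06075 = 0.5285 m
A = 0.25 * 0.5285^2 * tan(28.4590 deg)
A = 0.03785 m^2


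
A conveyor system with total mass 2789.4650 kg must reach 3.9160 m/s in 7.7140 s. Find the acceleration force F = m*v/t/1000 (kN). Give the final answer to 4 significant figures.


F = 2789.4650 * 3.9160 / 7.7140 / 1000
F = 1.416 kN


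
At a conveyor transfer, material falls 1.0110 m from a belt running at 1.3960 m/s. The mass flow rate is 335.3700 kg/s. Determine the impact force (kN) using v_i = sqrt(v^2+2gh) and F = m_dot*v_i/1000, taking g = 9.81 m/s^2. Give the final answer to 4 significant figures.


v_i = sqrt(1.3960^2 + 2*9.81*1.0110) = 4.6674 m/s
F = 335.3700 * 4.6674 / 1000
F = 1.565 kN


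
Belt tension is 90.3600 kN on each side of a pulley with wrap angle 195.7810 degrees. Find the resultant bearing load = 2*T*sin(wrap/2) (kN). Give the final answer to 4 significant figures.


F = 2 * 90.3600 * sin(195.7810/2 deg)
F = 179.0 kN


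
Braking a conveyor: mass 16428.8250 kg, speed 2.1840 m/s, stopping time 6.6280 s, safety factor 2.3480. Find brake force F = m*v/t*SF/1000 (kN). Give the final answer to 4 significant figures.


F = 16428.8250 * 2.1840 / 6.6280 * 2.3480 / 1000
F = 12.71 kN


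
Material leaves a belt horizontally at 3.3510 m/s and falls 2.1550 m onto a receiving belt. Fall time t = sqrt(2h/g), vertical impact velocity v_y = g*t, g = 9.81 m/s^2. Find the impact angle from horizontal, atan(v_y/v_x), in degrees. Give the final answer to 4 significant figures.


t = sqrt(2*2.1550/9.81) = 0.662833 s
v_y = 9.81 * 0.662833 = 6.50239 m/s
angle = atan(6.50239 / 3.3510) = 62.74 deg


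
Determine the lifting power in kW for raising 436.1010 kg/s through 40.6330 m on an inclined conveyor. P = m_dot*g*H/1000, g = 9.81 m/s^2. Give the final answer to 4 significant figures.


P = 436.1010 * 9.81 * 40.6330 / 1000
P = 173.8 kW


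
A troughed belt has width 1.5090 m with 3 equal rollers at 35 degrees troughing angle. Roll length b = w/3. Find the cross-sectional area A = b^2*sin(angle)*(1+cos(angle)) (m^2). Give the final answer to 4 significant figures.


b = 1.5090/3 = 0.503 m
A = 0.503^2 * sin(35 deg) * (1 + cos(35 deg))
A = 0.2640 m^2


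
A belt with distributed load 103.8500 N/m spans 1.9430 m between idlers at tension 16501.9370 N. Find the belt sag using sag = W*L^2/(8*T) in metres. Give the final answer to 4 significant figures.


sag = 103.8500 * 1.9430^2 / (8 * 16501.9370)
sag = 0.002970 m


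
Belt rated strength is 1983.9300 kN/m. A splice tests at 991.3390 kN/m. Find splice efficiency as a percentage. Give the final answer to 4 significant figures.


Eff = 991.3390 / 1983.9300 * 100
Eff = 49.97 %


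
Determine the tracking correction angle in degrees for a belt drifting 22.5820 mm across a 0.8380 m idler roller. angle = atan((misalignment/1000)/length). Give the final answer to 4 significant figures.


misalign_m = 22.5820 / 1000 = 0.022582 m
angle = atan(0.022582 / 0.8380)
angle = 1.544 deg


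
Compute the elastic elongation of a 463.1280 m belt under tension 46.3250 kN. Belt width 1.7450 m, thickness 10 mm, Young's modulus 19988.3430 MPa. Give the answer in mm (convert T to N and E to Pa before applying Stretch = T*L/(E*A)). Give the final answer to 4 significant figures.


A = 1.7450 * 0.01 = 0.01745 m^2
Stretch = 46.3250*1000 * 463.1280 / (19988.3430e6 * 0.01745) * 1000
Stretch = 61.51 mm


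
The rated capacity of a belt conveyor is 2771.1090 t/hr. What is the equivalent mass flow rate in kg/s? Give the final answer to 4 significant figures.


m_dot = 2771.1090 * 1000 / 3600
m_dot = 769.8 kg/s


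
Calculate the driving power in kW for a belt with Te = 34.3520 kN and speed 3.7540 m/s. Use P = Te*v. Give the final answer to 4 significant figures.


P = Te * v = 34.3520 * 3.7540
P = 129.0 kW


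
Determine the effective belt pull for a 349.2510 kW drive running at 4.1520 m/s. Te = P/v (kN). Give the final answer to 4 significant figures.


Te = P / v = 349.2510 / 4.1520
Te = 84.12 kN


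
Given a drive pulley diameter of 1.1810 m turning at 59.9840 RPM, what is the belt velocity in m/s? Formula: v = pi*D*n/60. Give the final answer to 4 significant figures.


v = pi * 1.1810 * 59.9840 / 60
v = 3.709 m/s


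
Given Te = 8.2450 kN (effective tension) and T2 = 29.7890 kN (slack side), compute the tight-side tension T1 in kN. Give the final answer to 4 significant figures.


T1 = Te + T2 = 8.2450 + 29.7890
T1 = 38.03 kN


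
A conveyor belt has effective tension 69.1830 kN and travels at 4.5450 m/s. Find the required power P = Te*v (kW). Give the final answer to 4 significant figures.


P = Te * v = 69.1830 * 4.5450
P = 314.4 kW


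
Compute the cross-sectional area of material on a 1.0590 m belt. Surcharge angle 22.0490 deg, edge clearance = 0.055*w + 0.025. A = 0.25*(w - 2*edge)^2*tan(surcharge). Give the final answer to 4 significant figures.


edge = 0.055*1.0590 + 0.025 = 0.083245 m
ew = 1.0590 - 2*0.083245 = 0.89251 m
A = 0.25 * 0.89251^2 * tan(22.0490 deg)
A = 0.08066 m^2


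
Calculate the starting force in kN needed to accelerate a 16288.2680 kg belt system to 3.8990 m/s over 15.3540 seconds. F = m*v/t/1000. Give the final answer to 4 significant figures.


F = 16288.2680 * 3.8990 / 15.3540 / 1000
F = 4.136 kN


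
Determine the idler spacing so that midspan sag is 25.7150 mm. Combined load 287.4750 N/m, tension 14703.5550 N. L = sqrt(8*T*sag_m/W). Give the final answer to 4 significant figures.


sag = 25.7150/1000 = 0.025715 m
L = sqrt(8 * 14703.5550 * 0.025715 / 287.4750)
L = 3.244 m


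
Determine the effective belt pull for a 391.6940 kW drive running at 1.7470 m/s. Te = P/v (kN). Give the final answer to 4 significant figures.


Te = P / v = 391.6940 / 1.7470
Te = 224.2 kN


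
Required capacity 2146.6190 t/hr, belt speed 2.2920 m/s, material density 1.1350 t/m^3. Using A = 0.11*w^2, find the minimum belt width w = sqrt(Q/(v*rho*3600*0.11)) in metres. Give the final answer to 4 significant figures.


A_req = 2146.6190 / (2.2920 * 1.1350 * 3600) = 0.229214 m^2
w = sqrt(0.229214 / 0.11)
w = 1.444 m


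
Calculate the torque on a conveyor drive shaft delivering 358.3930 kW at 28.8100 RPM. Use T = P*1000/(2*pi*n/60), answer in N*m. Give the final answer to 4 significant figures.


omega = 2*pi*28.8100/60 = 3.01698 rad/s
T = 358.3930*1000 / 3.01698
T = 118800 N*m


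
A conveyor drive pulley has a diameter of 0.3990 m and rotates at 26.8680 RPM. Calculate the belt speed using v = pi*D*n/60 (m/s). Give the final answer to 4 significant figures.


v = pi * 0.3990 * 26.8680 / 60
v = 0.5613 m/s


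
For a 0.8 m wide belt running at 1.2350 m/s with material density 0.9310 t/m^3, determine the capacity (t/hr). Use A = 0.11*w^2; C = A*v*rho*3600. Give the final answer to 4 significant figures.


A = 0.11 * 0.8^2 = 0.0704 m^2
C = 0.0704 * 1.2350 * 0.9310 * 3600
C = 291.4 t/hr


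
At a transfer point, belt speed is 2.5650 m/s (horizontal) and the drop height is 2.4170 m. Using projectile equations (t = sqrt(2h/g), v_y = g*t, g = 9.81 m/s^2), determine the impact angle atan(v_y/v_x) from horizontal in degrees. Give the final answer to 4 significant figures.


t = sqrt(2*2.4170/9.81) = 0.70197 s
v_y = 9.81 * 0.70197 = 6.88633 m/s
angle = atan(6.88633 / 2.5650) = 69.57 deg


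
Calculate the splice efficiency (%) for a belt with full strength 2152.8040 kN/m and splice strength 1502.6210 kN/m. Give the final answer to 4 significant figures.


Eff = 1502.6210 / 2152.8040 * 100
Eff = 69.80 %


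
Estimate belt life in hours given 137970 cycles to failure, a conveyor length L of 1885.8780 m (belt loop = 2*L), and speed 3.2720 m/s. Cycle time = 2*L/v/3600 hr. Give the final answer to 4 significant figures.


cycle_time = 2 * 1885.8780 / 3.2720 / 3600 = 0.320205 hr
life = 137970 * 0.320205 = 44180 hours


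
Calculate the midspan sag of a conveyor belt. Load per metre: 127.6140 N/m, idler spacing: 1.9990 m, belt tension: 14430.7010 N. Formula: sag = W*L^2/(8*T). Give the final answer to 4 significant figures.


sag = 127.6140 * 1.9990^2 / (8 * 14430.7010)
sag = 0.004417 m


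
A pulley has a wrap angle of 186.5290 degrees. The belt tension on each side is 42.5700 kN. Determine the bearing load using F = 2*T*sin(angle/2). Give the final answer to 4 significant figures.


F = 2 * 42.5700 * sin(186.5290/2 deg)
F = 85.00 kN


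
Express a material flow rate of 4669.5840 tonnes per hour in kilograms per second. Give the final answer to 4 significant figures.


m_dot = 4669.5840 * 1000 / 3600
m_dot = 1297 kg/s


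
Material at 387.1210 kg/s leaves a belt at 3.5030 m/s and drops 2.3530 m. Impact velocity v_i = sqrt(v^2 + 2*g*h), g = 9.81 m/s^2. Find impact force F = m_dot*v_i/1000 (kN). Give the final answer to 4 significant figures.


v_i = sqrt(3.5030^2 + 2*9.81*2.3530) = 7.6444 m/s
F = 387.1210 * 7.6444 / 1000
F = 2.959 kN


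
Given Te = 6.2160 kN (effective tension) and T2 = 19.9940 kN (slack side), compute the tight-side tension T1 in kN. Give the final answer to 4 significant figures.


T1 = Te + T2 = 6.2160 + 19.9940
T1 = 26.21 kN


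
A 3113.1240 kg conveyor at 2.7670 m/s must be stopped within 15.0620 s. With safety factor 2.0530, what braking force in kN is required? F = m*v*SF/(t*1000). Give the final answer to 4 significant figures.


F = 3113.1240 * 2.7670 / 15.0620 * 2.0530 / 1000
F = 1.174 kN


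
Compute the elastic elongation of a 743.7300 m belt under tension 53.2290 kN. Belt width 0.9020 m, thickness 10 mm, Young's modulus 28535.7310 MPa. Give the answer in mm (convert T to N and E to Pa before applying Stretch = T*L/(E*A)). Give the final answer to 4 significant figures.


A = 0.9020 * 0.01 = 0.00902 m^2
Stretch = 53.2290*1000 * 743.7300 / (28535.7310e6 * 0.00902) * 1000
Stretch = 153.8 mm


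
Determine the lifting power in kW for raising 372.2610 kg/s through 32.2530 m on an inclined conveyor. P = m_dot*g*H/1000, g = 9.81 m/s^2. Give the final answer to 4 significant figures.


P = 372.2610 * 9.81 * 32.2530 / 1000
P = 117.8 kW


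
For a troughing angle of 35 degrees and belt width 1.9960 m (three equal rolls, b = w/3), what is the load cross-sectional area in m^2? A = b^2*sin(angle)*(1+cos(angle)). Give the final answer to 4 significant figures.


b = 1.9960/3 = 0.665333 m
A = 0.665333^2 * sin(35 deg) * (1 + cos(35 deg))
A = 0.4619 m^2


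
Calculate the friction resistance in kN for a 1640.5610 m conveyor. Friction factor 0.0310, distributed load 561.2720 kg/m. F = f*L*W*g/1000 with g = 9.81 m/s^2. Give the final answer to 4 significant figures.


F = 0.0310 * 1640.5610 * 561.2720 * 9.81 / 1000
F = 280.0 kN


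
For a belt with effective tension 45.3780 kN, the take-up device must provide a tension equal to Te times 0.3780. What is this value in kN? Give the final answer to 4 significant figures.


T_tu = 45.3780 * 0.3780
T_tu = 17.15 kN


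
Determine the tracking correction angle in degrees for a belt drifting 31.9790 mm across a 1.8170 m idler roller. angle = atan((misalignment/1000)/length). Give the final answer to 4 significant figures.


misalign_m = 31.9790 / 1000 = 0.031979 m
angle = atan(0.031979 / 1.8170)
angle = 1.008 deg


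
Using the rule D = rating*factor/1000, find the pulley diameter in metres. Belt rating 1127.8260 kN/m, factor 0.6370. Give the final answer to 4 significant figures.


D = 1127.8260 * 0.6370 / 1000
D = 0.7184 m


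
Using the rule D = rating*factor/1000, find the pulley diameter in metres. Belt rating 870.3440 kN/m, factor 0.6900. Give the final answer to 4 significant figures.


D = 870.3440 * 0.6900 / 1000
D = 0.6005 m


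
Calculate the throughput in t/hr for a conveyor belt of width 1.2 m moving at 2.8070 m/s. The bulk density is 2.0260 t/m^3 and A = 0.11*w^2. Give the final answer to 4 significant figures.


A = 0.11 * 1.2^2 = 0.1584 m^2
C = 0.1584 * 2.8070 * 2.0260 * 3600
C = 3243 t/hr


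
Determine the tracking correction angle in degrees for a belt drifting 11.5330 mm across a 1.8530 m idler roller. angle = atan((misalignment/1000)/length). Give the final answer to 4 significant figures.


misalign_m = 11.5330 / 1000 = 0.011533 m
angle = atan(0.011533 / 1.8530)
angle = 0.3566 deg


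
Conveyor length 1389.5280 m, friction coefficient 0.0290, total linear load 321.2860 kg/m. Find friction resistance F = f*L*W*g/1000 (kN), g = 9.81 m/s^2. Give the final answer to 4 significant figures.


F = 0.0290 * 1389.5280 * 321.2860 * 9.81 / 1000
F = 127.0 kN


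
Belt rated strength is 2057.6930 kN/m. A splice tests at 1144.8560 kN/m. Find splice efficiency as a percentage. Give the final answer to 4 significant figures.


Eff = 1144.8560 / 2057.6930 * 100
Eff = 55.64 %


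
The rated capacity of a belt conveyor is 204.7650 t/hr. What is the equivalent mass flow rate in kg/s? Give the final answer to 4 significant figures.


m_dot = 204.7650 * 1000 / 3600
m_dot = 56.88 kg/s


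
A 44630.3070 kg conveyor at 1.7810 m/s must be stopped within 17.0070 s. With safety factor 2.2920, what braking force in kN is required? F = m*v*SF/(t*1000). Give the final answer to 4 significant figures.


F = 44630.3070 * 1.7810 / 17.0070 * 2.2920 / 1000
F = 10.71 kN


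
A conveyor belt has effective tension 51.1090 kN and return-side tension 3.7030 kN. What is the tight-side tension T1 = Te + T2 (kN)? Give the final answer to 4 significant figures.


T1 = Te + T2 = 51.1090 + 3.7030
T1 = 54.81 kN


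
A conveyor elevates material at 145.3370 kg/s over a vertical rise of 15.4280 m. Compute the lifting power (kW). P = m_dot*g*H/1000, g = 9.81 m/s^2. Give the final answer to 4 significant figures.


P = 145.3370 * 9.81 * 15.4280 / 1000
P = 22.00 kW


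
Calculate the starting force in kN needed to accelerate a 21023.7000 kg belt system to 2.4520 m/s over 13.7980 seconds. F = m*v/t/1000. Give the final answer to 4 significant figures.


F = 21023.7000 * 2.4520 / 13.7980 / 1000
F = 3.736 kN


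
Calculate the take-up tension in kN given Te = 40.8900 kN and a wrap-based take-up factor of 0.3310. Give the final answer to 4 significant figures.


T_tu = 40.8900 * 0.3310
T_tu = 13.53 kN


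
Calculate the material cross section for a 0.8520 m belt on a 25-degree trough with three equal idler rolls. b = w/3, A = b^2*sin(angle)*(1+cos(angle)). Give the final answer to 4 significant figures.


b = 0.8520/3 = 0.284 m
A = 0.284^2 * sin(25 deg) * (1 + cos(25 deg))
A = 0.06498 m^2


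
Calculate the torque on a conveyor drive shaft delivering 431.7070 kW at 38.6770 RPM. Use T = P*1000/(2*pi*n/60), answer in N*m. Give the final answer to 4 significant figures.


omega = 2*pi*38.6770/60 = 4.05025 rad/s
T = 431.7070*1000 / 4.05025
T = 106600 N*m


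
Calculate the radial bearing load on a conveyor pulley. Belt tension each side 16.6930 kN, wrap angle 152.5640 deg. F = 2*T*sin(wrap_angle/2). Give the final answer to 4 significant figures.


F = 2 * 16.6930 * sin(152.5640/2 deg)
F = 32.43 kN


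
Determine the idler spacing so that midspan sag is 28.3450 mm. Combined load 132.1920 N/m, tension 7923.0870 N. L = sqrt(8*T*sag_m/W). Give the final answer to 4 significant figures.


sag = 28.3450/1000 = 0.028345 m
L = sqrt(8 * 7923.0870 * 0.028345 / 132.1920)
L = 3.687 m


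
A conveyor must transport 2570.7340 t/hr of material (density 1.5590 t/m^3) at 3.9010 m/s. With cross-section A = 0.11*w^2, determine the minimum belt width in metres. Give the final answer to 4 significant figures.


A_req = 2570.7340 / (3.9010 * 1.5590 * 3600) = 0.117417 m^2
w = sqrt(0.117417 / 0.11)
w = 1.033 m


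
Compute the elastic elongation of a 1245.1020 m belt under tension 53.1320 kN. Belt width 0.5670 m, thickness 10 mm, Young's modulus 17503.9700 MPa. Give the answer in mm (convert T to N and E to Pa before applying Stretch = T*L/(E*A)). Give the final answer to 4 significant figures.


A = 0.5670 * 0.01 = 0.00567 m^2
Stretch = 53.1320*1000 * 1245.1020 / (17503.9700e6 * 0.00567) * 1000
Stretch = 666.6 mm


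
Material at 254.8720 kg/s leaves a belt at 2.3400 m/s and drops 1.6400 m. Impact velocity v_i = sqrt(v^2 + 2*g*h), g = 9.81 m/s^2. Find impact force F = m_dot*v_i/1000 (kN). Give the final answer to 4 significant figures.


v_i = sqrt(2.3400^2 + 2*9.81*1.6400) = 6.13616 m/s
F = 254.8720 * 6.13616 / 1000
F = 1.564 kN


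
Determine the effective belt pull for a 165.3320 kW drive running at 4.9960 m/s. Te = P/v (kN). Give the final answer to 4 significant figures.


Te = P / v = 165.3320 / 4.9960
Te = 33.09 kN


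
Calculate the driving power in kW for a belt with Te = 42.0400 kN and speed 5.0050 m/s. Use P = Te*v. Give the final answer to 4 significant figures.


P = Te * v = 42.0400 * 5.0050
P = 210.4 kW


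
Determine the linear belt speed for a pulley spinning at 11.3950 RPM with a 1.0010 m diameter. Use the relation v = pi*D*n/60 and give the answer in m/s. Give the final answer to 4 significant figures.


v = pi * 1.0010 * 11.3950 / 60
v = 0.5972 m/s


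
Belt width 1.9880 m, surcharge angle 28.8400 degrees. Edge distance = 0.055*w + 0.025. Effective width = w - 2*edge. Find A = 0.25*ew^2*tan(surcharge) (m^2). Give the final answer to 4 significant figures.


edge = 0.055*1.9880 + 0.025 = 0.13434 m
ew = 1.9880 - 2*0.13434 = 1.71932 m
A = 0.25 * 1.71932^2 * tan(28.8400 deg)
A = 0.4069 m^2


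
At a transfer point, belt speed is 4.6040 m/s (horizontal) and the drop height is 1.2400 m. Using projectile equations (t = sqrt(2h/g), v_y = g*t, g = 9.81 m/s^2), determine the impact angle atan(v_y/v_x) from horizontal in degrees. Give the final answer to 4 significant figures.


t = sqrt(2*1.2400/9.81) = 0.502795 s
v_y = 9.81 * 0.502795 = 4.93242 m/s
angle = atan(4.93242 / 4.6040) = 46.97 deg


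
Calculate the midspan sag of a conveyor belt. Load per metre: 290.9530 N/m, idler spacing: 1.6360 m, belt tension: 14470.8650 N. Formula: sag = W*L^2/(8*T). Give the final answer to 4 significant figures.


sag = 290.9530 * 1.6360^2 / (8 * 14470.8650)
sag = 0.006727 m


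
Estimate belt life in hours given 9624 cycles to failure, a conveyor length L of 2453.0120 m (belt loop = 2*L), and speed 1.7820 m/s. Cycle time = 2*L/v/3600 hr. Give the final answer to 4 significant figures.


cycle_time = 2 * 2453.0120 / 1.7820 / 3600 = 0.76475 hr
life = 9624 * 0.76475 = 7360 hours


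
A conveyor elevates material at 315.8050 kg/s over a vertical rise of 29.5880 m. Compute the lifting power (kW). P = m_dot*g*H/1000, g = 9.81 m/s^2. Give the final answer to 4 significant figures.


P = 315.8050 * 9.81 * 29.5880 / 1000
P = 91.67 kW


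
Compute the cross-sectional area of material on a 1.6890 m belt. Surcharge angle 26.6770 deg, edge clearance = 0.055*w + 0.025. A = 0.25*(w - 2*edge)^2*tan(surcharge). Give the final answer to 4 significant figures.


edge = 0.055*1.6890 + 0.025 = 0.117895 m
ew = 1.6890 - 2*0.117895 = 1.45321 m
A = 0.25 * 1.45321^2 * tan(26.6770 deg)
A = 0.2653 m^2


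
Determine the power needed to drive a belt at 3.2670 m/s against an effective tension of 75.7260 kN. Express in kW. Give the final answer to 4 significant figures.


P = Te * v = 75.7260 * 3.2670
P = 247.4 kW


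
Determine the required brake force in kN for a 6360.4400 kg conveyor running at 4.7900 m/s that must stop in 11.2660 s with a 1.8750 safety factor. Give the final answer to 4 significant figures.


F = 6360.4400 * 4.7900 / 11.2660 * 1.8750 / 1000
F = 5.071 kN


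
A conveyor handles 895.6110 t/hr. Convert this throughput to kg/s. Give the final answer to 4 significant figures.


m_dot = 895.6110 * 1000 / 3600
m_dot = 248.8 kg/s


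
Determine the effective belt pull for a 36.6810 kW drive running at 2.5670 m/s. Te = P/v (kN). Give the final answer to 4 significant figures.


Te = P / v = 36.6810 / 2.5670
Te = 14.29 kN


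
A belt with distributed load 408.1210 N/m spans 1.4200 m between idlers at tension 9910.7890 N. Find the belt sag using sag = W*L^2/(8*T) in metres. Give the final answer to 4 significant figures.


sag = 408.1210 * 1.4200^2 / (8 * 9910.7890)
sag = 0.01038 m


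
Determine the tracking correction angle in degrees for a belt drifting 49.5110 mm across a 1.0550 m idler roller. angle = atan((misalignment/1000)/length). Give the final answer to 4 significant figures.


misalign_m = 49.5110 / 1000 = 0.049511 m
angle = atan(0.049511 / 1.0550)
angle = 2.687 deg


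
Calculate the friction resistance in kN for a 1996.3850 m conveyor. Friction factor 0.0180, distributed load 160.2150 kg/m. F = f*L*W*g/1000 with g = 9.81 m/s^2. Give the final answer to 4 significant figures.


F = 0.0180 * 1996.3850 * 160.2150 * 9.81 / 1000
F = 56.48 kN


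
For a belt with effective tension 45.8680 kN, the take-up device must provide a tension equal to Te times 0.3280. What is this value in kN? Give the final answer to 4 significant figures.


T_tu = 45.8680 * 0.3280
T_tu = 15.04 kN


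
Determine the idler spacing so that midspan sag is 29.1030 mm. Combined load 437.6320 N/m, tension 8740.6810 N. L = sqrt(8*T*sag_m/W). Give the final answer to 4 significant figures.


sag = 29.1030/1000 = 0.029103 m
L = sqrt(8 * 8740.6810 * 0.029103 / 437.6320)
L = 2.156 m


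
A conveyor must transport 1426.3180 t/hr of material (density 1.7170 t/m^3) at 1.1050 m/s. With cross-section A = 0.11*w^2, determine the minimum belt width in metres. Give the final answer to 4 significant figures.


A_req = 1426.3180 / (1.1050 * 1.7170 * 3600) = 0.208824 m^2
w = sqrt(0.208824 / 0.11)
w = 1.378 m


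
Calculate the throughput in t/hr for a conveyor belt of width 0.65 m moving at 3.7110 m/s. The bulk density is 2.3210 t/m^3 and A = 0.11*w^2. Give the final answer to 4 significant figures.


A = 0.11 * 0.65^2 = 0.046475 m^2
C = 0.046475 * 3.7110 * 2.3210 * 3600
C = 1441 t/hr


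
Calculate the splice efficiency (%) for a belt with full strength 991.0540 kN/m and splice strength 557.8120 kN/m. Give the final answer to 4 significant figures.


Eff = 557.8120 / 991.0540 * 100
Eff = 56.28 %


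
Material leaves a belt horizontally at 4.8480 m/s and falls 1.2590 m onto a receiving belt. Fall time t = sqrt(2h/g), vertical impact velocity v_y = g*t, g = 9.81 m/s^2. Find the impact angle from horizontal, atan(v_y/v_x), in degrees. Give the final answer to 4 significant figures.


t = sqrt(2*1.2590/9.81) = 0.506633 s
v_y = 9.81 * 0.506633 = 4.97007 m/s
angle = atan(4.97007 / 4.8480) = 45.71 deg


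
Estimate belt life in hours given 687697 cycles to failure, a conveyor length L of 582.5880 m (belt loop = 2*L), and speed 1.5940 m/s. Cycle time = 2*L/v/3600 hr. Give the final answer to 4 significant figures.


cycle_time = 2 * 582.5880 / 1.5940 / 3600 = 0.203049 hr
life = 687697 * 0.203049 = 139600 hours


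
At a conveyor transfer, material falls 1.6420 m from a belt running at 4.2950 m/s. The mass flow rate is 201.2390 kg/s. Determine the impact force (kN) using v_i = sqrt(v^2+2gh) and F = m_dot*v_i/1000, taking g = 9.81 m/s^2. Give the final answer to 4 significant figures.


v_i = sqrt(4.2950^2 + 2*9.81*1.6420) = 7.1178 m/s
F = 201.2390 * 7.1178 / 1000
F = 1.432 kN


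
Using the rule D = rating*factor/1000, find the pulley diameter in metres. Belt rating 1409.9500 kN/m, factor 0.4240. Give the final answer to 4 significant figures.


D = 1409.9500 * 0.4240 / 1000
D = 0.5978 m


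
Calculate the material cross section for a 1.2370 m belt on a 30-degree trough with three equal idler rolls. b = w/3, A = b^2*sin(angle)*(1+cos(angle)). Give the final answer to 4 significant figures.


b = 1.2370/3 = 0.412333 m
A = 0.412333^2 * sin(30 deg) * (1 + cos(30 deg))
A = 0.1586 m^2


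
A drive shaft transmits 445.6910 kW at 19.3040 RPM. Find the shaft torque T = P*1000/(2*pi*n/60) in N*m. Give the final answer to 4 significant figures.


omega = 2*pi*19.3040/60 = 2.02151 rad/s
T = 445.6910*1000 / 2.02151
T = 220500 N*m


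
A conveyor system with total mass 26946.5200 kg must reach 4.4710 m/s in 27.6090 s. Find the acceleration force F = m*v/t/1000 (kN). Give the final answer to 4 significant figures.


F = 26946.5200 * 4.4710 / 27.6090 / 1000
F = 4.364 kN


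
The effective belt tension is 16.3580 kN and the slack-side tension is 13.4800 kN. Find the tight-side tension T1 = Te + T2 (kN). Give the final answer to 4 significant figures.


T1 = Te + T2 = 16.3580 + 13.4800
T1 = 29.84 kN


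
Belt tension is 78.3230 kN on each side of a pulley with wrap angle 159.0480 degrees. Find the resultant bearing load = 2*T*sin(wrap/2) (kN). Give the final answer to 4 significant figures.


F = 2 * 78.3230 * sin(159.0480/2 deg)
F = 154.0 kN


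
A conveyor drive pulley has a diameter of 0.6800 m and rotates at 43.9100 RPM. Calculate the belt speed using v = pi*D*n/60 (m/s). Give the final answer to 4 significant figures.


v = pi * 0.6800 * 43.9100 / 60
v = 1.563 m/s


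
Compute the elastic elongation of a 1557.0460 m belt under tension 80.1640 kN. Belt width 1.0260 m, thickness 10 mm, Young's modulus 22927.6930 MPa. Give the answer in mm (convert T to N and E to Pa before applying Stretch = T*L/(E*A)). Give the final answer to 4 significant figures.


A = 1.0260 * 0.01 = 0.01026 m^2
Stretch = 80.1640*1000 * 1557.0460 / (22927.6930e6 * 0.01026) * 1000
Stretch = 530.6 mm


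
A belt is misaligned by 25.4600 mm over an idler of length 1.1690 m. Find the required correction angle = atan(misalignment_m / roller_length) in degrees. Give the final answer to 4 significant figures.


misalign_m = 25.4600 / 1000 = 0.025460 m
angle = atan(0.025460 / 1.1690)
angle = 1.248 deg


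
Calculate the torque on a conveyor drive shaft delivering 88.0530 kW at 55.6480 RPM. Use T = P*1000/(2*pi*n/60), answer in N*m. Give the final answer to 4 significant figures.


omega = 2*pi*55.6480/60 = 5.82744 rad/s
T = 88.0530*1000 / 5.82744
T = 15110 N*m


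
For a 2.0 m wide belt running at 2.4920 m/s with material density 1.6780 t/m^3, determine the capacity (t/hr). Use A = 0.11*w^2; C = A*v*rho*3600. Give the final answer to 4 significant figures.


A = 0.11 * 2.0^2 = 0.44 m^2
C = 0.44 * 2.4920 * 1.6780 * 3600
C = 6624 t/hr


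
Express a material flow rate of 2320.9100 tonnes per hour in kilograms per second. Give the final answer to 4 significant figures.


m_dot = 2320.9100 * 1000 / 3600
m_dot = 644.7 kg/s


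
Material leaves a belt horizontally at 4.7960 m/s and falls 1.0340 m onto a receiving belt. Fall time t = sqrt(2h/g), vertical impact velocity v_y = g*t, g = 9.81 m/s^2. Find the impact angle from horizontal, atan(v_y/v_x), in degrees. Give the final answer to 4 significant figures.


t = sqrt(2*1.0340/9.81) = 0.459135 s
v_y = 9.81 * 0.459135 = 4.50411 m/s
angle = atan(4.50411 / 4.7960) = 43.20 deg


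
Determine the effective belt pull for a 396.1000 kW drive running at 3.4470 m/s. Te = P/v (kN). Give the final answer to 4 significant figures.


Te = P / v = 396.1000 / 3.4470
Te = 114.9 kN


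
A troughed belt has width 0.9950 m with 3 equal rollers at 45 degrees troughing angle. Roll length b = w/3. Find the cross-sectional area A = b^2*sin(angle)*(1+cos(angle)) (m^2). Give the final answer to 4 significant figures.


b = 0.9950/3 = 0.331667 m
A = 0.331667^2 * sin(45 deg) * (1 + cos(45 deg))
A = 0.1328 m^2


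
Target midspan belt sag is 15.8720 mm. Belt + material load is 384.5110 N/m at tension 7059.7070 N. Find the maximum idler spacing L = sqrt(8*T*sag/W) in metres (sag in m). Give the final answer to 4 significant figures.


sag = 15.8720/1000 = 0.015872 m
L = sqrt(8 * 7059.7070 * 0.015872 / 384.5110)
L = 1.527 m


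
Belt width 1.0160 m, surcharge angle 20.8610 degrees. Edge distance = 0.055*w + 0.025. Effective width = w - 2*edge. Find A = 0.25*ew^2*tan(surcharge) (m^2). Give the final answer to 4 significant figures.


edge = 0.055*1.0160 + 0.025 = 0.08088 m
ew = 1.0160 - 2*0.08088 = 0.85424 m
A = 0.25 * 0.85424^2 * tan(20.8610 deg)
A = 0.06952 m^2


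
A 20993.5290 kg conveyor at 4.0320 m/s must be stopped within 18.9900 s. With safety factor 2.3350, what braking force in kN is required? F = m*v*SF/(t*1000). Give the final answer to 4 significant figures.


F = 20993.5290 * 4.0320 / 18.9900 * 2.3350 / 1000
F = 10.41 kN


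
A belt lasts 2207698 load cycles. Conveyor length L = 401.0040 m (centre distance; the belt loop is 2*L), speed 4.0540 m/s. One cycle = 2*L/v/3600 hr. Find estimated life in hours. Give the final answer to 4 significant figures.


cycle_time = 2 * 401.0040 / 4.0540 / 3600 = 0.0549531 hr
life = 2207698 * 0.0549531 = 121300 hours


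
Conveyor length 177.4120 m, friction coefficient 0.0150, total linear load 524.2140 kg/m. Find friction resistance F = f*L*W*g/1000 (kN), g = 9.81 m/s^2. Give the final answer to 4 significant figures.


F = 0.0150 * 177.4120 * 524.2140 * 9.81 / 1000
F = 13.69 kN


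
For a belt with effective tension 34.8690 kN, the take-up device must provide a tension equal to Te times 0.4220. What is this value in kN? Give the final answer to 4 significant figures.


T_tu = 34.8690 * 0.4220
T_tu = 14.71 kN
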